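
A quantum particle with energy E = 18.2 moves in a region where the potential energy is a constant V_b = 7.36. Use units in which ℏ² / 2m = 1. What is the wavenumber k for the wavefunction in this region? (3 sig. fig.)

With E > V_b the solution is oscillatory, ψ ∝ e^{±ikx} with k = √(2m(E − V_b))/ℏ.
k = √(2 × 0.5 × 10.84) = 3.292.

k = 3.29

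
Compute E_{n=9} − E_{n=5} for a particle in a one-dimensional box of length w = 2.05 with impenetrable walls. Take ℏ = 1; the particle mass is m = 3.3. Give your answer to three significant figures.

ΔE = 19.9

E_n = n²π²ℏ²/(2mw²), so ΔE = (9² − 5²) π²ℏ²/(2mw²).
ΔE = 56 × π² / (2 × 3.3 × 2.05²) = 19.93.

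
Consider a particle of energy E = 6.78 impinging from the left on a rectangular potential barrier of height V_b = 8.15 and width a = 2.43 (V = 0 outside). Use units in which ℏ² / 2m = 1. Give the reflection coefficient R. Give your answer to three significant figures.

E < V_b: inside the barrier ψ ∝ e^{±κx} with κ = √(2m(V_b − E))/ℏ = 1.170.
κa = 2.844, sinh(κa) = 8.565.
Matching ψ, ψ′ at both faces gives T = [1 + V_b² sinh²(κa) / (4E(V_b − E))]⁻¹ = 1/132.2 = 0.00757.
R = 1 − T = 0.992.

R = 0.992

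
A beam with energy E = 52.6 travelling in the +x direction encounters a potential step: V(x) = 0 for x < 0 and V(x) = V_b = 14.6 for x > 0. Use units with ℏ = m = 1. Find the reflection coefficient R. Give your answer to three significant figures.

R = 0.00658

On each side the TISE gives plane waves with k = √(2m(E − V))/ℏ: k₁ = √(2·1·52.6) = 10.26, k₂ = √(2·1·38) = 8.718.
Continuity of ψ and ψ′ at the step yields the reflection amplitude r = (k₁ − k₂)/(k₁ + k₂) = 0.08110; thus R = |r|² = 0.006578, T = 0.9934.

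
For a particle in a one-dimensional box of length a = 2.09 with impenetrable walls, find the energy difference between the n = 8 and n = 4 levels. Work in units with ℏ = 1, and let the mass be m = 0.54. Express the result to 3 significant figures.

E_n = n²π²ℏ²/(2ma²), so ΔE = (8² − 4²) π²ℏ²/(2ma²).
ΔE = 48 × π² / (2 × 0.54 × 2.09²) = 100.4.

ΔE = 100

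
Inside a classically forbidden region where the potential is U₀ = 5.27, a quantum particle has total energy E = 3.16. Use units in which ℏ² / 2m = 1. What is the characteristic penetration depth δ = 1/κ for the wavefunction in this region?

Since E < U₀ the TISE in this region is ψ'' = κ²ψ with κ = √(2m(U₀ − E))/ℏ.
κ = √(2 × 0.5 × 2.11) = 1.453. The penetration depth is δ = 1/κ = 0.688.

δ = 0.688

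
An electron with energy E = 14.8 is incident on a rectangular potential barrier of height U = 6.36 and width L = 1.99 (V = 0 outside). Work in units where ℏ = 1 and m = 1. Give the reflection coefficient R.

E > U: inside the barrier k₂ = √(2m(E − U))/ℏ = 4.109, k₂L = 8.176.
Matching at both interfaces gives T⁻¹ = 1 + U² sin²(k₂L) / [4E(E − U)] = 1.073, hence T = 0.932.
R = 1 − T = 0.0679.

R = 0.0679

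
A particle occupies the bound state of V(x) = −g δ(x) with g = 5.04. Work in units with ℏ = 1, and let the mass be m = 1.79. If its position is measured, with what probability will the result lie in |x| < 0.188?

The normalised bound state is ψ = √κ e^{−κ|x|} with κ = mg/ℏ² = 9.022.
P(|x| < d) = ∫_{−d}^{d} κ e^{−2κ|x|} dx = 1 − e^{−2κd} = 1 − e^{−3.392} = 0.9664.

P = 0.966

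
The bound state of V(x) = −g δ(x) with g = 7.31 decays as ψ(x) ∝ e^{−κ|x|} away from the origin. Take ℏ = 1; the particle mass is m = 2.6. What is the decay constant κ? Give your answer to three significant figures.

Integrate −(ℏ²/2m)ψ'' − gδ(x)ψ = Eψ from −ε to +ε: the ψ'' term gives ψ'(0⁺) − ψ'(0⁻) and the δ term gives −(2mg/ℏ²)ψ(0).
With ψ ∝ e^{−κ|x|} this yields −2κ = −2mg/ℏ², so κ = mg/ℏ² = 19.01.

κ = 19.0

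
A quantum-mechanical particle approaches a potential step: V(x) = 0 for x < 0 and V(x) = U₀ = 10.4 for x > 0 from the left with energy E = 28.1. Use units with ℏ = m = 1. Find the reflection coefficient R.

R = 0.0132

On each side the TISE gives plane waves with k = √(2m(E − V))/ℏ: k₁ = √(2·1·28.1) = 7.497, k₂ = √(2·1·17.7) = 5.950.
Continuity of ψ and ψ′ at the step yields the reflection amplitude r = (k₁ − k₂)/(k₁ + k₂) = 0.1150; thus R = |r|² = 0.01323, T = 0.9868.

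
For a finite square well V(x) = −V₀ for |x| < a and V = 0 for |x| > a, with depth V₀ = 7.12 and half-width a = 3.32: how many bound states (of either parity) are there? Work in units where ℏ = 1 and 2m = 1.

Define the well-strength parameter z₀ = (a/ℏ)√(2mV₀) = 3.32 × √(2·0.5·7.12) = 8.859.
The even/odd transcendental equations gain one root per π/2 in z₀, giving N = 1 + ⌊2z₀/π⌋ = 1 + ⌊5.640⌋ = 6.

N = 6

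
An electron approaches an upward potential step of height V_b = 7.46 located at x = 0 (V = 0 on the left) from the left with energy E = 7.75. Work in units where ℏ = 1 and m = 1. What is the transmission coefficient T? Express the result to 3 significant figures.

T = 0.543

On each side the TISE gives plane waves with k = √(2m(E − V))/ℏ: k₁ = √(2·1·7.75) = 3.937, k₂ = √(2·1·0.29) = 0.7616.
Continuity of ψ and ψ′ at the step yields the reflection amplitude r = (k₁ − k₂)/(k₁ + k₂) = 0.6758; thus R = |r|² = 0.4567, T = 0.5433.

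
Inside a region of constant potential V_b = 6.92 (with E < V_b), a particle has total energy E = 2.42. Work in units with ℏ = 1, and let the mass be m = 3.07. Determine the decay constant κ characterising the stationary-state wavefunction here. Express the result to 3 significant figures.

Since E < V_b the TISE in this region is ψ'' = κ²ψ with κ = √(2m(V_b − E))/ℏ.
κ = √(2 × 3.07 × 4.5) = 5.256.

κ = 5.26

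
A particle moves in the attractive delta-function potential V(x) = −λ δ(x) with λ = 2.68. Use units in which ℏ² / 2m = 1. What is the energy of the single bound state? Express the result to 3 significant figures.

The bound state is ψ(x) = √κ e^{−κ|x|}. The derivative jump ψ'(0⁺) − ψ'(0⁻) = −(2mλ/ℏ²)ψ(0) fixes κ = mλ/ℏ² = 1.340.
Then E = −ℏ²κ²/(2m) = −mλ²/(2ℏ²) = -1.796.

E = -1.80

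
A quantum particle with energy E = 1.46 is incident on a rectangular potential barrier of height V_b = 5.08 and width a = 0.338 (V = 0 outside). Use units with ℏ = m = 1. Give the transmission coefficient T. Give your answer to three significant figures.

T = 0.431

E < V_b: inside the barrier ψ ∝ e^{±κx} with κ = √(2m(V_b − E))/ℏ = 2.691.
κa = 0.9095, sinh(κa) = 1.040.
The exact tunnelling result is T⁻¹ = 1 + V_b² sinh²(κa) / [4E(V_b − E)] = 2.321, so T = 0.431.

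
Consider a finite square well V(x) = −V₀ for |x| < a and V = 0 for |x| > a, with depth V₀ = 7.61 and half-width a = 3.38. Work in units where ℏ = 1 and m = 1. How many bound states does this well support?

Define the well-strength parameter z₀ = (a/ℏ)√(2mV₀) = 3.38 × √(2·1·7.61) = 13.19.
A new bound state (alternating even/odd) appears each time z₀ passes a multiple of π/2, so N = ⌊2z₀/π⌋ + 1 = ⌊8.395⌋ + 1 = 9.

N = 9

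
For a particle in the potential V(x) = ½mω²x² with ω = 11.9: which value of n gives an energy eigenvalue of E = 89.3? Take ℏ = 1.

n = 7

Invert E_n = (n + ½)ℏω: n = E/ℏω − ½ = 7.004, so n = 7.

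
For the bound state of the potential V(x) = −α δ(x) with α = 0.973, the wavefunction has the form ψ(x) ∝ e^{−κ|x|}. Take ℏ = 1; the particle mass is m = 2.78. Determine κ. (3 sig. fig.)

κ = 2.70

Integrate −(ℏ²/2m)ψ'' − αδ(x)ψ = Eψ from −ε to +ε: the ψ'' term gives ψ'(0⁺) − ψ'(0⁻) and the δ term gives −(2mα/ℏ²)ψ(0).
With ψ ∝ e^{−κ|x|} this yields −2κ = −2mα/ℏ², so κ = mα/ℏ² = 2.705.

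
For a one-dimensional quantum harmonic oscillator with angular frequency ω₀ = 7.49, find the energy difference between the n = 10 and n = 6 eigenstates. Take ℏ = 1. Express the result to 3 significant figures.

E_n = ℏω₀(n + ½), so ΔE = (10 − 6) ℏω₀ = 4 × 7.49 = 29.96.

ΔE = 30.0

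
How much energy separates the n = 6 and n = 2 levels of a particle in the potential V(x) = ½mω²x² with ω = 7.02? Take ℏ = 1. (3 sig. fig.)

E_n = ℏω(n + ½), so ΔE = (6 − 2) ℏω = 4 × 7.02 = 28.08.

ΔE = 28.1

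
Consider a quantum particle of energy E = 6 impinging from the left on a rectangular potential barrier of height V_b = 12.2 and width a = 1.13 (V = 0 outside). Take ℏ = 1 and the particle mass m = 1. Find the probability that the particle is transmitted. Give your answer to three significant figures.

T = 0.00140

E < V_b: inside the barrier ψ ∝ e^{±κx} with κ = √(2m(V_b − E))/ℏ = 3.521.
κa = 3.979, sinh(κa) = 26.73.
The exact tunnelling result is T⁻¹ = 1 + V_b² sinh²(κa) / [4E(V_b − E)] = 715.5, so T = 0.00140.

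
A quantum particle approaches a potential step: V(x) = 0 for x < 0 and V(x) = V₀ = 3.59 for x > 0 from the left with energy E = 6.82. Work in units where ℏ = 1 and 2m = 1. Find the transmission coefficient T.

T = 0.966

On each side the TISE gives plane waves with k = √(2m(E − V))/ℏ: k₁ = √(2·½·6.82) = 2.612, k₂ = √(2·½·3.23) = 1.797.
Matching ψ and ψ′ at x = 0 gives r = (k₁ − k₂)/(k₁ + k₂), so R = r² = 0.03411 and T = 1 − R = 0.9659.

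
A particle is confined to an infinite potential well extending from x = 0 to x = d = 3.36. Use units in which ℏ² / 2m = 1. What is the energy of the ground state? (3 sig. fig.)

E = 0.874

The infinite-well eigenfunctions ψ_n = √(2/d) sin(nπx/d) vanish at both walls, giving E_n = n²π²ℏ²/(2md²).
E_1 = 1² × π² / (2 × 0.5 × 3.36²) = 0.8742.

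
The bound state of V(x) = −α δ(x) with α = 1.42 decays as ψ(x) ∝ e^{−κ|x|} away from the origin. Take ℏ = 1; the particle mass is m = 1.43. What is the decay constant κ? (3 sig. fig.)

κ = 2.03

Integrating the TISE across x = 0 gives the cusp condition ψ'(0⁺) − ψ'(0⁻) = −(2mα/ℏ²)ψ(0).
With ψ ∝ e^{−κ|x|} this yields −2κ = −2mα/ℏ², so κ = mα/ℏ² = 2.031.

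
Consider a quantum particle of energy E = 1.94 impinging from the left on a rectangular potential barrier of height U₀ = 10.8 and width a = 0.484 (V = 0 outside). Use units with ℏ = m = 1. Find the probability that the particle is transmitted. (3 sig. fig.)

Since E < U₀ the interior solution is evanescent with decay constant κ = √(2m(U₀ − E))/ℏ = 4.210.
κa = 2.037, sinh(κa) = 3.770.
Matching ψ, ψ′ at both faces gives T = [1 + U₀² sinh²(κa) / (4E(U₀ − E))]⁻¹ = 1/25.11 = 0.0398.

T = 0.0398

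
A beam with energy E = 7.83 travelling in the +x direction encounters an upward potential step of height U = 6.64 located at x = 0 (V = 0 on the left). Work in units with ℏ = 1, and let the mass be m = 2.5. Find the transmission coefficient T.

T = 0.807

The wavenumbers are k₁ = √(2mE)/ℏ = 6.257 on the left and k₂ = √(2m(E − U))/ℏ = 2.439 on the right.
Continuity of ψ and ψ′ at the step yields the reflection amplitude r = (k₁ − k₂)/(k₁ + k₂) = 0.4390; thus R = |r|² = 0.1927, T = 0.8073.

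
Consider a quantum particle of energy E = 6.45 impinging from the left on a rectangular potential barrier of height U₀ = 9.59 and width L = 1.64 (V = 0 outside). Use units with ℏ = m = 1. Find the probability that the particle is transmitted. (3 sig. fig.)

T = 0.000949

E < U₀: inside the barrier ψ ∝ e^{±κx} with κ = √(2m(U₀ − E))/ℏ = 2.506.
κL = 4.110, sinh(κL) = 30.46.
Matching ψ, ψ′ at both faces gives T = [1 + U₀² sinh²(κL) / (4E(U₀ − E))]⁻¹ = 1/1054 = 0.000949.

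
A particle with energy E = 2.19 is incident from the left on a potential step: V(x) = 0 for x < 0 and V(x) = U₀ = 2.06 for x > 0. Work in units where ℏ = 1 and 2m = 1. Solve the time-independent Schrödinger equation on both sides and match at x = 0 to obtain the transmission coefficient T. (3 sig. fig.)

T = 0.630

The wavenumbers are k₁ = √(2mE)/ℏ = 1.480 on the left and k₂ = √(2m(E − U₀))/ℏ = 0.3606 on the right.
Matching ψ and ψ′ at x = 0 gives r = (k₁ − k₂)/(k₁ + k₂), so R = r² = 0.3699 and T = 1 − R = 0.6301.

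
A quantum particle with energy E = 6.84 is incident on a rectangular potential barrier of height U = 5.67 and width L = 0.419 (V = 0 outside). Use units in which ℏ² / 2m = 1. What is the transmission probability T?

E > U: inside the barrier k₂ = √(2m(E − U))/ℏ = 1.082, k₂L = 0.4532.
T = [1 + U² sin²(k₂L) / (4E(E − U))]⁻¹ = 1/1.193 = 0.839.

T = 0.839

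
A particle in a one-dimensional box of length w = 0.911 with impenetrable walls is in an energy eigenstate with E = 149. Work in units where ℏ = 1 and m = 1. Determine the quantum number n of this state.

n = 5

From E_n = n²π²ℏ²/(2mw²) invert to n = √(2mw²E)/(πℏ).
n = (0.911/π) × √(2 × 1 × 149) = 5.006 → n = 5.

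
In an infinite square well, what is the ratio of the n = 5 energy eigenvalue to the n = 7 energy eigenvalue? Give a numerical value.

0.510204

Since E_n ∝ n², the ratio is (5/7)² = 0.510204.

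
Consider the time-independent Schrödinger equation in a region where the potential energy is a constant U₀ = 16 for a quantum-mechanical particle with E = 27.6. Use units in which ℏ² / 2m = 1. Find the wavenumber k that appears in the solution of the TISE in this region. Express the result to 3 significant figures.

k = 3.41

With E > U₀ the solution is oscillatory, ψ ∝ e^{±ikx} with k = √(2m(E − U₀))/ℏ.
k = √(2 × 0.5 × 11.6) = 3.406.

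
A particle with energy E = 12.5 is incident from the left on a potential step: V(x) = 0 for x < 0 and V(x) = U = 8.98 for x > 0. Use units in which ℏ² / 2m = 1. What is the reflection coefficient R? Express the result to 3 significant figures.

On each side the TISE gives plane waves with k = √(2m(E − V))/ℏ: k₁ = √(2·½·12.5) = 3.536, k₂ = √(2·½·3.52) = 1.876.
Matching ψ and ψ′ at x = 0 gives r = (k₁ − k₂)/(k₁ + k₂), so R = r² = 0.09402 and T = 1 − R = 0.9060.

R = 0.0940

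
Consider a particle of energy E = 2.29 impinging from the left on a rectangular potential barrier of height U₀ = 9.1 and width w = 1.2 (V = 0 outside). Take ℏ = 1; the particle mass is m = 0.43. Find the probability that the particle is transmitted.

T = 0.00902

E < U₀: inside the barrier ψ ∝ e^{±κx} with κ = √(2m(U₀ − E))/ℏ = 2.420.
κw = 2.904, sinh(κw) = 9.097.
Matching ψ, ψ′ at both faces gives T = [1 + U₀² sinh²(κw) / (4E(U₀ − E))]⁻¹ = 1/110.8 = 0.00902.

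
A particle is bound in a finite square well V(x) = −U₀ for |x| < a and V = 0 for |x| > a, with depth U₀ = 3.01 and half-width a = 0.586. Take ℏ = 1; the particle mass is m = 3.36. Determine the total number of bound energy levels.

N = 2

Define the well-strength parameter z₀ = (a/ℏ)√(2mU₀) = 0.586 × √(2·3.36·3.01) = 2.636.
A new bound state (alternating even/odd) appears each time z₀ passes a multiple of π/2, so N = ⌊2z₀/π⌋ + 1 = ⌊1.678⌋ + 1 = 2.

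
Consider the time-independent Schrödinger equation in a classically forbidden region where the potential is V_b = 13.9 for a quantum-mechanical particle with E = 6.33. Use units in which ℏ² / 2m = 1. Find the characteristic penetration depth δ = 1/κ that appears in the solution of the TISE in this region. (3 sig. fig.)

δ = 0.363

Since E < V_b the TISE in this region is ψ'' = κ²ψ with κ = √(2m(V_b − E))/ℏ.
κ = √(2 × 0.5 × 7.57) = 2.751. The penetration depth is δ = 1/κ = 0.363.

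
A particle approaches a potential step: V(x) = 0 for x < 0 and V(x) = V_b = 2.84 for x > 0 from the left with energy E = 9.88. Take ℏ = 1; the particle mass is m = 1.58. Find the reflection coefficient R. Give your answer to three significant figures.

R = 0.00714

On each side the TISE gives plane waves with k = √(2m(E − V))/ℏ: k₁ = √(2·1.58·9.88) = 5.588, k₂ = √(2·1.58·7.04) = 4.717.
Matching ψ and ψ′ at x = 0 gives r = (k₁ − k₂)/(k₁ + k₂), so R = r² = 0.007144 and T = 1 − R = 0.9929.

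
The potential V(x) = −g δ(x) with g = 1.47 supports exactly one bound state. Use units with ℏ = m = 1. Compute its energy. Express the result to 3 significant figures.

For x ≠ 0 the bound state is ψ ∝ e^{−κ|x|}; integrating the TISE across the delta gives the cusp condition 2κ = 2mg/ℏ², so κ = 1.470.
Then E = −ℏ²κ²/(2m) = −mg²/(2ℏ²) = -1.080.

E = -1.08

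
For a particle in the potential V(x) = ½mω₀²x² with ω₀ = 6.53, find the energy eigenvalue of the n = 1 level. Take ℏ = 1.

The oscillator eigenvalues are E_n = ℏω₀(n + ½), so E_1 = 6.53 × 1.5 = 9.795.

E = 9.80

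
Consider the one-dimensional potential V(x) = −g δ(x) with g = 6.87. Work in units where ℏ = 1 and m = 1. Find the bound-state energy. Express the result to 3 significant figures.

E = -23.6

For x ≠ 0 the bound state is ψ ∝ e^{−κ|x|}; integrating the TISE across the delta gives the cusp condition 2κ = 2mg/ℏ², so κ = 6.870.
Then E = −ℏ²κ²/(2m) = −mg²/(2ℏ²) = -23.60.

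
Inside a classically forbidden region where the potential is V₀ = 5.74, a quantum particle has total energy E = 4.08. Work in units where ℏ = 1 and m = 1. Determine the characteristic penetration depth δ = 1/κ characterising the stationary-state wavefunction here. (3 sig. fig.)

δ = 0.549

Since E < V₀ the TISE in this region is ψ'' = κ²ψ with κ = √(2m(V₀ − E))/ℏ.
κ = √(2 × 1 × 1.66) = 1.822. The penetration depth is δ = 1/κ = 0.549.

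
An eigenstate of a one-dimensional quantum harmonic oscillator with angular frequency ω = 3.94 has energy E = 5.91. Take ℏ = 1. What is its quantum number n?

E_n = ℏω(n + ½) ⇒ n = E/(ℏω) − ½ = 5.91/3.94 − 0.5 = 1.000 → n = 1.

n = 1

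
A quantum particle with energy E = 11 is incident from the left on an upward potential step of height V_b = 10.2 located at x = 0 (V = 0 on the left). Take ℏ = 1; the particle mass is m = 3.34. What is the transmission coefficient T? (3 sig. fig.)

T = 0.669

The wavenumbers are k₁ = √(2mE)/ℏ = 8.572 on the left and k₂ = √(2m(E − V_b))/ℏ = 2.312 on the right.
Matching ψ and ψ′ at x = 0 gives r = (k₁ − k₂)/(k₁ + k₂), so R = r² = 0.3309 and T = 1 − R = 0.6691.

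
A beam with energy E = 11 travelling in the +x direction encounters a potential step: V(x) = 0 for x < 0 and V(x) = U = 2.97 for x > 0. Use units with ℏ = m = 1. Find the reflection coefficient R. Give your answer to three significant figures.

On each side the TISE gives plane waves with k = √(2m(E − V))/ℏ: k₁ = √(2·1·11) = 4.690, k₂ = √(2·1·8.03) = 4.007.
Continuity of ψ and ψ′ at the step yields the reflection amplitude r = (k₁ − k₂)/(k₁ + k₂) = 0.07852; thus R = |r|² = 0.006165, T = 0.9938.

R = 0.00616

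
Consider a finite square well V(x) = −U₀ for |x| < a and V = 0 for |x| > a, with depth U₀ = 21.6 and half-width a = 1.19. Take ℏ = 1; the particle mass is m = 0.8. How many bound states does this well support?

The dimensionless depth is z₀ = a√(2mU₀)/ℏ = 1.19 × √(34.56) = 6.996.
A new bound state (alternating even/odd) appears each time z₀ passes a multiple of π/2, so N = ⌊2z₀/π⌋ + 1 = ⌊4.454⌋ + 1 = 5.

N = 5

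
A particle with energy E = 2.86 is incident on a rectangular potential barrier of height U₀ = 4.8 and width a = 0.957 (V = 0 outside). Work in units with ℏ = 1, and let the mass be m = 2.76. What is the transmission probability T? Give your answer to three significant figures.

T = 0.00731

E < U₀: inside the barrier ψ ∝ e^{±κx} with κ = √(2m(U₀ − E))/ℏ = 3.272.
κa = 3.132, sinh(κa) = 11.43.
The exact tunnelling result is T⁻¹ = 1 + U₀² sinh²(κa) / [4E(U₀ − E)] = 136.7, so T = 0.00731.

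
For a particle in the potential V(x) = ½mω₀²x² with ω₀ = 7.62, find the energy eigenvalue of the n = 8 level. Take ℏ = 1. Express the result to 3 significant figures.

The oscillator eigenvalues are E_n = ℏω₀(n + ½), so E_8 = 7.62 × 8.5 = 64.77.

E = 64.8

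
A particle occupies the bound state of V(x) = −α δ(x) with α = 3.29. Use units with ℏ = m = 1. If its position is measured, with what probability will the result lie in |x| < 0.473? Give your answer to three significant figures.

The normalised bound state is ψ = √κ e^{−κ|x|} with κ = mα/ℏ² = 3.290.
P(|x| < d) = ∫_{−d}^{d} κ e^{−2κ|x|} dx = 1 − e^{−2κd} = 1 − e^{−3.112} = 0.9555.

P = 0.956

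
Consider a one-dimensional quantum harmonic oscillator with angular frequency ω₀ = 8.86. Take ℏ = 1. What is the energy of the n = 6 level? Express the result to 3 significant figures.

The oscillator eigenvalues are E_n = ℏω₀(n + ½), so E_6 = 8.86 × 6.5 = 57.59.

E = 57.6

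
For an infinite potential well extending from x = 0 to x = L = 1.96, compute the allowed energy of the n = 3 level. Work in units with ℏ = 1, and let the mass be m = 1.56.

E = 7.41

Requiring ψ(0) = ψ(L) = 0 quantises k = nπ/L, hence E_n = ℏ²k²/2m = n²π²ℏ²/(2mL²).
E_3 = 3² × π² / (2 × 1.56 × 1.96²) = 7.411.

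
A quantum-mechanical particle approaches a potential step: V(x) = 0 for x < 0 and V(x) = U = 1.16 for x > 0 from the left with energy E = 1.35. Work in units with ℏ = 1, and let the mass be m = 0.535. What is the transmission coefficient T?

On each side the TISE gives plane waves with k = √(2m(E − V))/ℏ: k₁ = √(2·0.535·1.35) = 1.202, k₂ = √(2·0.535·0.19) = 0.4509.
Matching ψ and ψ′ at x = 0 gives r = (k₁ − k₂)/(k₁ + k₂), so R = r² = 0.2065 and T = 1 − R = 0.7935.

T = 0.794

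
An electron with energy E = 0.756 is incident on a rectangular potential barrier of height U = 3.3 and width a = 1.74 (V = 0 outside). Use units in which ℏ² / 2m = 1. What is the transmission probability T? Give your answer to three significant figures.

T = 0.0109

E < U: inside the barrier ψ ∝ e^{±κx} with κ = √(2m(U − E))/ℏ = 1.595.
κa = 2.775, sinh(κa) = 7.990.
Matching ψ, ψ′ at both faces gives T = [1 + U² sinh²(κa) / (4E(U − E))]⁻¹ = 1/91.38 = 0.0109.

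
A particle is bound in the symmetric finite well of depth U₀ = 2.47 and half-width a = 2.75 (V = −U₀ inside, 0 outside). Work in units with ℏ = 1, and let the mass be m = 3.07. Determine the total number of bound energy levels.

The dimensionless depth is z₀ = a√(2mU₀)/ℏ = 2.75 × √(15.17) = 10.71.
The even/odd transcendental equations gain one root per π/2 in z₀, giving N = 1 + ⌊2z₀/π⌋ = 1 + ⌊6.818⌋ = 7.

N = 7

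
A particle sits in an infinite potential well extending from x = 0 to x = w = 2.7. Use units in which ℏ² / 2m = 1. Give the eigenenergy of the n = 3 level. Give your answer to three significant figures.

E = 12.2

The infinite-well eigenfunctions ψ_n = √(2/w) sin(nπx/w) vanish at both walls, giving E_n = n²π²ℏ²/(2mw²).
E_3 = 3² × π² / (2 × 0.5 × 2.7²) = 12.18.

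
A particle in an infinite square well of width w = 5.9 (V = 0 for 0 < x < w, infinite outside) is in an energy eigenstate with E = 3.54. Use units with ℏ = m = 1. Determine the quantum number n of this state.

n = 5

From E_n = n²π²ℏ²/(2mw²) invert to n = √(2mw²E)/(πℏ).
n = (5.9/π) × √(2 × 1 × 3.54) = 4.997 → n = 5.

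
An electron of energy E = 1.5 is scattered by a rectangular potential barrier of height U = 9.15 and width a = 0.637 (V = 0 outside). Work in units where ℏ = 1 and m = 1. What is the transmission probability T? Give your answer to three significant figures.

T = 0.0150

E < U: inside the barrier ψ ∝ e^{±κx} with κ = √(2m(U − E))/ℏ = 3.912.
κa = 2.492, sinh(κa) = 5.999.
Matching ψ, ψ′ at both faces gives T = [1 + U² sinh²(κa) / (4E(U − E))]⁻¹ = 1/66.65 = 0.0150.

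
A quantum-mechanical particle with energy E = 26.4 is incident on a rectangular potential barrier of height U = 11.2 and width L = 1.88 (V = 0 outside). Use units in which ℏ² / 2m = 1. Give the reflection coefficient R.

R = 0.0553

Above the barrier the interior wavenumber is k₂ = √(2m(E − U))/ℏ = 3.899, giving phase k₂L = 7.330.
Matching at both interfaces gives T⁻¹ = 1 + U² sin²(k₂L) / [4E(E − U)] = 1.059, hence T = 0.945.
R = 1 − T = 0.0553.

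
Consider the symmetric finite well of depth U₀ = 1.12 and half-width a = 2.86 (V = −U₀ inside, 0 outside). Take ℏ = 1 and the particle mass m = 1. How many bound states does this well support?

The dimensionless depth is z₀ = a√(2mU₀)/ℏ = 2.86 × √(2.240) = 4.280.
A new bound state (alternating even/odd) appears each time z₀ passes a multiple of π/2, so N = ⌊2z₀/π⌋ + 1 = ⌊2.725⌋ + 1 = 3.

N = 3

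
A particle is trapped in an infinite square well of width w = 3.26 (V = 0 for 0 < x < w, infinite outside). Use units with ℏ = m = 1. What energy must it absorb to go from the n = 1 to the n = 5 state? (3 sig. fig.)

E_n = n²π²ℏ²/(2mw²), so ΔE = (5² − 1²) π²ℏ²/(2mw²).
ΔE = 24 × π² / (2 × 1 × 3.26²) = 11.14.

ΔE = 11.1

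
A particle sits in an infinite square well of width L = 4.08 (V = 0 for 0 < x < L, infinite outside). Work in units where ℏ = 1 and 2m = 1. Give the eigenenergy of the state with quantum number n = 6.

E = 21.3

Requiring ψ(0) = ψ(L) = 0 quantises k = nπ/L, hence E_n = ℏ²k²/2m = n²π²ℏ²/(2mL²).
E_6 = 6² × π² / (2 × 0.5 × 4.08²) = 21.34.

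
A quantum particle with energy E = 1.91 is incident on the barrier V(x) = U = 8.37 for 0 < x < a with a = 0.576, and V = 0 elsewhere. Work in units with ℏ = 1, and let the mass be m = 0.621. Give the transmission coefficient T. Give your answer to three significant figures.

E < U: inside the barrier ψ ∝ e^{±κx} with κ = √(2m(U − E))/ℏ = 2.833.
κa = 1.632, sinh(κa) = 2.458.
The exact tunnelling result is T⁻¹ = 1 + U² sinh²(κa) / [4E(U − E)] = 9.577, so T = 0.104.

T = 0.104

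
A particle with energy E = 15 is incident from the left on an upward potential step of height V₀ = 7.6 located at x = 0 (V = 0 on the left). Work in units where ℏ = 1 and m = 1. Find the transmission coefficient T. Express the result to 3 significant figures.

On each side the TISE gives plane waves with k = √(2m(E − V))/ℏ: k₁ = √(2·1·15) = 5.477, k₂ = √(2·1·7.4) = 3.847.
Continuity of ψ and ψ′ at the step yields the reflection amplitude r = (k₁ − k₂)/(k₁ + k₂) = 0.1748; thus R = |r|² = 0.03056, T = 0.9694.

T = 0.969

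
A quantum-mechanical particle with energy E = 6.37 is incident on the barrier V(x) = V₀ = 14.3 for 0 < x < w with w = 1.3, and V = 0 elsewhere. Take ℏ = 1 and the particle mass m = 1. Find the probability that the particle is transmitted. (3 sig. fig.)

Since E < V₀ the interior solution is evanescent with decay constant κ = √(2m(V₀ − E))/ℏ = 3.982.
κw = 5.177, sinh(κw) = 88.59.
Matching ψ, ψ′ at both faces gives T = [1 + V₀² sinh²(κw) / (4E(V₀ − E))]⁻¹ = 1/7944 = 0.000126.

T = 0.000126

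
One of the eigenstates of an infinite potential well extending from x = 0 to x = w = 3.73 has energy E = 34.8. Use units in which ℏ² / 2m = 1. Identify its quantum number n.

For an infinite well E_n = n²π²ℏ²/(2mw²), so n = (w/πℏ)√(2mE).
n = (3.73/π) × √(2 × 0.5 × 34.8) = 7.004 → n = 7.

n = 7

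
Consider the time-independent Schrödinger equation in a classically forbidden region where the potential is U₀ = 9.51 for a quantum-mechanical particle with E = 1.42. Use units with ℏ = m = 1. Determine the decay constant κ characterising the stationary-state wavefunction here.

Since E < U₀ the TISE in this region is ψ'' = κ²ψ with κ = √(2m(U₀ − E))/ℏ.
κ = √(2 × 1 × 8.09) = 4.022.

κ = 4.02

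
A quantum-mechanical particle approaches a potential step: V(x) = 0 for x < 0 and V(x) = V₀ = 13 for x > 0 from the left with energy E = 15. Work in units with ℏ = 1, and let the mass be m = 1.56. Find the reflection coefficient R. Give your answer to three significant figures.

The wavenumbers are k₁ = √(2mE)/ℏ = 6.841 on the left and k₂ = √(2m(E − V₀))/ℏ = 2.498 on the right.
Matching ψ and ψ′ at x = 0 gives r = (k₁ − k₂)/(k₁ + k₂), so R = r² = 0.2163 and T = 1 − R = 0.7837.

R = 0.216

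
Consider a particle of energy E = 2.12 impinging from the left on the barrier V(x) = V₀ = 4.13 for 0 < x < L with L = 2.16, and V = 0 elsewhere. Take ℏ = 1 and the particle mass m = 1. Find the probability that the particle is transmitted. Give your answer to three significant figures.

T = 0.000692

Since E < V₀ the interior solution is evanescent with decay constant κ = √(2m(V₀ − E))/ℏ = 2.005.
κL = 4.331, sinh(κL) = 38.00.
The exact tunnelling result is T⁻¹ = 1 + V₀² sinh²(κL) / [4E(V₀ − E)] = 1446, so T = 0.000692.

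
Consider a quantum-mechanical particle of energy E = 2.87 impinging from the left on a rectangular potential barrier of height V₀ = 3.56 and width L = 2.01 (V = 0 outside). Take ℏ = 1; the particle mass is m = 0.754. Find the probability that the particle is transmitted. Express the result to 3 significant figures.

T = 0.0411

Since E < V₀ the interior solution is evanescent with decay constant κ = √(2m(V₀ − E))/ℏ = 1.020.
κL = 2.050, sinh(κL) = 3.821.
Matching ψ, ψ′ at both faces gives T = [1 + V₀² sinh²(κL) / (4E(V₀ − E))]⁻¹ = 1/24.36 = 0.0411.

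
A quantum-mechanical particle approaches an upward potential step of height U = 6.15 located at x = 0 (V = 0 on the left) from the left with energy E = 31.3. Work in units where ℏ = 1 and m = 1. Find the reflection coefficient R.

R = 0.00299

On each side the TISE gives plane waves with k = √(2m(E − V))/ℏ: k₁ = √(2·1·31.3) = 7.912, k₂ = √(2·1·25.15) = 7.092.
Matching ψ and ψ′ at x = 0 gives r = (k₁ − k₂)/(k₁ + k₂), so R = r² = 0.002985 and T = 1 − R = 0.9970.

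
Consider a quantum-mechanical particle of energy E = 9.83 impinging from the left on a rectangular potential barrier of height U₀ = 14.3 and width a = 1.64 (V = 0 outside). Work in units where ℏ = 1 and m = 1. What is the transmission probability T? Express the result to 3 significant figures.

T = 0.000189

Since E < U₀ the interior solution is evanescent with decay constant κ = √(2m(U₀ − E))/ℏ = 2.990.
κa = 4.904, sinh(κa) = 67.38.
Matching ψ, ψ′ at both faces gives T = [1 + U₀² sinh²(κa) / (4E(U₀ − E))]⁻¹ = 1/5283 = 0.000189.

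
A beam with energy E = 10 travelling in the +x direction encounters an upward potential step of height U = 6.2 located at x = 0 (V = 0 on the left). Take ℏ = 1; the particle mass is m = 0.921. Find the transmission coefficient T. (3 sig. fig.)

The wavenumbers are k₁ = √(2mE)/ℏ = 4.292 on the left and k₂ = √(2m(E − U))/ℏ = 2.646 on the right.
Matching ψ and ψ′ at x = 0 gives r = (k₁ − k₂)/(k₁ + k₂), so R = r² = 0.05630 and T = 1 − R = 0.9437.

T = 0.944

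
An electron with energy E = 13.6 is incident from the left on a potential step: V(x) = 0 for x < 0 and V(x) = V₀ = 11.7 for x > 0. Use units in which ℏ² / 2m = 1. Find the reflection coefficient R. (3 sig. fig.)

On each side the TISE gives plane waves with k = √(2m(E − V))/ℏ: k₁ = √(2·½·13.6) = 3.688, k₂ = √(2·½·1.9) = 1.378.
Continuity of ψ and ψ′ at the step yields the reflection amplitude r = (k₁ − k₂)/(k₁ + k₂) = 0.4558; thus R = |r|² = 0.2078, T = 0.7922.

R = 0.208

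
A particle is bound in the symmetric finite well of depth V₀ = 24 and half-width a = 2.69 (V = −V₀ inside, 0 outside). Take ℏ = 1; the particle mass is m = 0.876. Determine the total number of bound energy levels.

N = 12

The dimensionless depth is z₀ = a√(2mV₀)/ℏ = 2.69 × √(42.05) = 17.44.
The even/odd transcendental equations gain one root per π/2 in z₀, giving N = 1 + ⌊2z₀/π⌋ = 1 + ⌊11.10⌋ = 12.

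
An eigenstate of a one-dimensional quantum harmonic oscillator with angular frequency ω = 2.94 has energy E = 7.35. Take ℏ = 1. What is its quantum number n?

Invert E_n = (n + ½)ℏω: n = E/ℏω − ½ = 2.000, so n = 2.

n = 2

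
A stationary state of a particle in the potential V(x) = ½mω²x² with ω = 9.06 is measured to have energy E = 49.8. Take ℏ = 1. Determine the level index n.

n = 5

E_n = ℏω(n + ½) ⇒ n = E/(ℏω) − ½ = 49.8/9.06 − 0.5 = 4.997 → n = 5.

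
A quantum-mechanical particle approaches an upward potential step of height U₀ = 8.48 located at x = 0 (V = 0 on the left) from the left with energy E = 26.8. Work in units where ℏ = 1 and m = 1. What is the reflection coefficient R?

The wavenumbers are k₁ = √(2mE)/ℏ = 7.321 on the left and k₂ = √(2m(E − U₀))/ℏ = 6.053 on the right.
Matching ψ and ψ′ at x = 0 gives r = (k₁ − k₂)/(k₁ + k₂), so R = r² = 0.008990 and T = 1 − R = 0.9910.

R = 0.00899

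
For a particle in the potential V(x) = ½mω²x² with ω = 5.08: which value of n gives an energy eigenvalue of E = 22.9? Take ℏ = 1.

n = 4

E_n = ℏω(n + ½) ⇒ n = E/(ℏω) − ½ = 22.9/5.08 − 0.5 = 4.008 → n = 4.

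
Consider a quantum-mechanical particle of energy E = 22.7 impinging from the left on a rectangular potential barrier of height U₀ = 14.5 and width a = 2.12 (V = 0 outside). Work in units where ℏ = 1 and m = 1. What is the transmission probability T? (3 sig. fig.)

T = 0.865

Above the barrier the interior wavenumber is k₂ = √(2m(E − U₀))/ℏ = 4.050, giving phase k₂a = 8.585.
Matching at both interfaces gives T⁻¹ = 1 + U₀² sin²(k₂a) / [4E(E − U₀)] = 1.156, hence T = 0.865.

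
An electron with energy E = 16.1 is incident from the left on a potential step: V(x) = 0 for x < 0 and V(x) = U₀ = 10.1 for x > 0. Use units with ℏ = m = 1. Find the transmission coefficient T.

T = 0.941

The wavenumbers are k₁ = √(2mE)/ℏ = 5.675 on the left and k₂ = √(2m(E − U₀))/ℏ = 3.464 on the right.
Matching ψ and ψ′ at x = 0 gives r = (k₁ − k₂)/(k₁ + k₂), so R = r² = 0.05850 and T = 1 − R = 0.9415.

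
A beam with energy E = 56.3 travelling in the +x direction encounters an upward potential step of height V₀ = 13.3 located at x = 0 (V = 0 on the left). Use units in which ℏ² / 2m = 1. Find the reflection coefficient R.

R = 0.00453

The wavenumbers are k₁ = √(2mE)/ℏ = 7.503 on the left and k₂ = √(2m(E − V₀))/ℏ = 6.557 on the right.
Continuity of ψ and ψ′ at the step yields the reflection amplitude r = (k₁ − k₂)/(k₁ + k₂) = 0.06727; thus R = |r|² = 0.004526, T = 0.9955.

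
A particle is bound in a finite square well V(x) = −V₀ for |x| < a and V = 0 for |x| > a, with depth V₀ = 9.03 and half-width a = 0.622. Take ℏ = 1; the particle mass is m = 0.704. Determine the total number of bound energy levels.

The dimensionless depth is z₀ = a√(2mV₀)/ℏ = 0.622 × √(12.71) = 2.218.
A new bound state (alternating even/odd) appears each time z₀ passes a multiple of π/2, so N = ⌊2z₀/π⌋ + 1 = ⌊1.412⌋ + 1 = 2.

N = 2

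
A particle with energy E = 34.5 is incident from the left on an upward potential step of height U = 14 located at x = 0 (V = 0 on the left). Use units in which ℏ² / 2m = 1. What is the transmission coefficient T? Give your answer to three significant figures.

T = 0.983

On each side the TISE gives plane waves with k = √(2m(E − V))/ℏ: k₁ = √(2·½·34.5) = 5.874, k₂ = √(2·½·20.5) = 4.528.
Continuity of ψ and ψ′ at the step yields the reflection amplitude r = (k₁ − k₂)/(k₁ + k₂) = 0.1294; thus R = |r|² = 0.01675, T = 0.9833.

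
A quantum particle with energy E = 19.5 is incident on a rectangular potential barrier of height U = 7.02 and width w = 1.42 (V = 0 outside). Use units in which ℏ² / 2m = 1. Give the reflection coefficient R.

R = 0.0441

E > U: inside the barrier k₂ = √(2m(E − U))/ℏ = 3.533, k₂w = 5.016.
T = [1 + U² sin²(k₂w) / (4E(E − U))]⁻¹ = 1/1.046 = 0.956.
R = 1 − T = 0.0441.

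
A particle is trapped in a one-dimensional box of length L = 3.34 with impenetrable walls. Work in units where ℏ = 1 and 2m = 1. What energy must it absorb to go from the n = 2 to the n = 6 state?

ΔE = 28.3

E_n = n²π²ℏ²/(2mL²), so ΔE = (6² − 2²) π²ℏ²/(2mL²).
ΔE = 32 × π² / (2 × 0.5 × 3.34²) = 28.31.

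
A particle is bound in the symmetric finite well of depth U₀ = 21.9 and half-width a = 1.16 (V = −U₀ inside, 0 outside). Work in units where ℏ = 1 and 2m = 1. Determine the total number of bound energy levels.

Define the well-strength parameter z₀ = (a/ℏ)√(2mU₀) = 1.16 × √(2·0.5·21.9) = 5.429.
A new bound state (alternating even/odd) appears each time z₀ passes a multiple of π/2, so N = ⌊2z₀/π⌋ + 1 = ⌊3.456⌋ + 1 = 4.

N = 4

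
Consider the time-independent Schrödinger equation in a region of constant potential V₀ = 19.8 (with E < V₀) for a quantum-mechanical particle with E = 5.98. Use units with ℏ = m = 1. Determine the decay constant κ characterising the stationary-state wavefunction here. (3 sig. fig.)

Since E < V₀ the TISE in this region is ψ'' = κ²ψ with κ = √(2m(V₀ − E))/ℏ.
κ = √(2 × 1 × 13.82) = 5.257.

κ = 5.26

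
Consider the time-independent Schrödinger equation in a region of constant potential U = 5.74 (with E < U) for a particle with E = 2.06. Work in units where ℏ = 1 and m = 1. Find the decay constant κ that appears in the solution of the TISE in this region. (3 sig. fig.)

Since E < U the TISE in this region is ψ'' = κ²ψ with κ = √(2m(U − E))/ℏ.
κ = √(2 × 1 × 3.68) = 2.713.

κ = 2.71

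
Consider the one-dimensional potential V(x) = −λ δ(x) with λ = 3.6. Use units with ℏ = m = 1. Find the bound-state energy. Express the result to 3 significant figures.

The bound state is ψ(x) = √κ e^{−κ|x|}. The derivative jump ψ'(0⁺) − ψ'(0⁻) = −(2mλ/ℏ²)ψ(0) fixes κ = mλ/ℏ² = 3.600.
Then E = −ℏ²κ²/(2m) = −mλ²/(2ℏ²) = -6.480.

E = -6.48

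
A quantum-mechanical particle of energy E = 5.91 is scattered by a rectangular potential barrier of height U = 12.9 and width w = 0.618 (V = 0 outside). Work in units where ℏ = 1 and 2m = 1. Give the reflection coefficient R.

Since E < U the interior solution is evanescent with decay constant κ = √(2m(U − E))/ℏ = 2.644.
κw = 1.634, sinh(κw) = 2.464.
Matching ψ, ψ′ at both faces gives T = [1 + U² sinh²(κw) / (4E(U − E))]⁻¹ = 1/7.116 = 0.141.
R = 1 − T = 0.859.

R = 0.859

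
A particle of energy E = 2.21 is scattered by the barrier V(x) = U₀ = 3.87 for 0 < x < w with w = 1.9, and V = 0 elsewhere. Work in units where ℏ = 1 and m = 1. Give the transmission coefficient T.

E < U₀: inside the barrier ψ ∝ e^{±κx} with κ = √(2m(U₀ − E))/ℏ = 1.822.
κw = 3.462, sinh(κw) = 15.92.
The exact tunnelling result is T⁻¹ = 1 + U₀² sinh²(κw) / [4E(U₀ − E)] = 259.8, so T = 0.00385.

T = 0.00385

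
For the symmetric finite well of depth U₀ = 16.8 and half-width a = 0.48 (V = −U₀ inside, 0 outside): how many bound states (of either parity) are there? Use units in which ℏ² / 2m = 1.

N = 2

Define the well-strength parameter z₀ = (a/ℏ)√(2mU₀) = 0.48 × √(2·0.5·16.8) = 1.967.
A new bound state (alternating even/odd) appears each time z₀ passes a multiple of π/2, so N = ⌊2z₀/π⌋ + 1 = ⌊1.252⌋ + 1 = 2.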